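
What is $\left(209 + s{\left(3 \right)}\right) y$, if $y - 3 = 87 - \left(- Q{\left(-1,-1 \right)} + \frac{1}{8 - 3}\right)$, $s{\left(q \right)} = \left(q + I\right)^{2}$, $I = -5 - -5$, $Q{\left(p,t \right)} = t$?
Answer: $\frac{96792}{5} \approx 19358.0$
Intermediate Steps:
$I = 0$ ($I = -5 + 5 = 0$)
$s{\left(q \right)} = q^{2}$ ($s{\left(q \right)} = \left(q + 0\right)^{2} = q^{2}$)
$y = \frac{444}{5}$ ($y = 3 - \left(-87 + 1 + \frac{1}{8 - 3}\right) = 3 + \left(87 - \left(1 + \frac{1}{5}\right)\right) = 3 + \left(87 - \frac{6}{5}\right) = 3 + \frac{429}{5} = \frac{444}{5} \approx 88.8$)
$\left(209 + s{\left(3 \right)}\right) y = \left(209 + 3^{2}\right) \frac{444}{5} = \left(209 + 9\right) \frac{444}{5} = 218 \cdot \frac{444}{5} = \frac{96792}{5}$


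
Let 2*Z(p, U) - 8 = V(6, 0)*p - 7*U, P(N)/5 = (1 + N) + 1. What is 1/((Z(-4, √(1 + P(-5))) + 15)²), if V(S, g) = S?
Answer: 4/(49*(2 - I*√14)²) ≈ -0.0025195 + 0.0037709*I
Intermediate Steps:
P(N) = 10 + 5*N (P(N) = 5*((1 + N) + 1) = 5*(2 + N) = 10 + 5*N)
Z(p, U) = 4 + 3*p - 7*U/2 (Z(p, U) = 4 + (6*p - 7*U)/2 = 4 + (-7*U + 6*p)/2 = 4 + (3*p - 7*U/2) = 4 + 3*p - 7*U/2)
1/((Z(-4, √(1 + P(-5))) + 15)²) = 1/(((4 + 3*(-4) - 7*√(1 + (10 + 5*(-5)))/2) + 15)²) = 1/(((4 - 12 - 7*√(1 + (10 - 25))/2) + 15)²) = 1/(((4 - 12 - 7*√(1 - 15)/2) + 15)²) = 1/(((4 - 12 - 7*I*√14/2) + 15)²) = 1/(((-8 - 7*I*√14/2) + 15)²) = 1/((7 - 7*I*√14/2)²) = (7 - 7*I*√14/2)⁻²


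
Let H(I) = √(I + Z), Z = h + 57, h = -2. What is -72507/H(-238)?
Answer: 24169*I*√183/61 ≈ 5359.9*I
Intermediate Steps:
Z = 55 (Z = -2 + 57 = 55)
H(I) = √(55 + I) (H(I) = √(I + 55) = √(55 + I))
-72507/H(-238) = -72507/√(55 - 238) = -72507*(-I*√183/183) = -(-24169)*I*√183/61 = 24169*I*√183/61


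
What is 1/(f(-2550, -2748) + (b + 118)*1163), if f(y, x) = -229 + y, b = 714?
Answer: 1/964837 ≈ 1.0364e-6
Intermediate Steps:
1/(f(-2550, -2748) + (b + 118)*1163) = 1/((-229 - 2550) + (714 + 118)*1163) = 1/(-2779 + 832*1163) = 1/(-2779 + 967616) = 1/964837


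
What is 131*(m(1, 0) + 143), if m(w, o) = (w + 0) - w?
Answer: 18733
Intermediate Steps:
m(w, o) = 0 (m(w, o) = w - w = 0)
131*(m(1, 0) + 143) = 131*(0 + 143) = 131*143 = 18733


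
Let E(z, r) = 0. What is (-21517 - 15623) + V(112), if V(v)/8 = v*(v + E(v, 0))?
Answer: 63212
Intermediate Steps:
V(v) = 8*v² (V(v) = 8*(v*(v + 0)) = 8*(v*v) = 8*v²)
(-21517 - 15623) + V(112) = (-21517 - 15623) + 8*112² = -37140 + 8*12544 = -37140 + 100352 = 63212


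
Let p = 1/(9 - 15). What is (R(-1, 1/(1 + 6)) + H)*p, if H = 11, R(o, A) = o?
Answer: -5/3 ≈ -1.6667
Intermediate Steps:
p = -1/6 (p = 1/(-6) = -1/6 ≈ -0.16667)
(R(-1, 1/(1 + 6)) + H)*p = (-1 + 11)*(-1/6) = 10*(-1/6) = -5/3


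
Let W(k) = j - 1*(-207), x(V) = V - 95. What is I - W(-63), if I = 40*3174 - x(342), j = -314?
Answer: 126820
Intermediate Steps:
x(V) = -95 + V
W(k) = -107 (W(k) = -314 - 1*(-207) = -314 + 207 = -107)
I = 126713 (I = 40*3174 - (-95 + 342) = 126960 - 1*247 = 126960 - 247 = 126713)
I - W(-63) = 126713 - 1*(-107) = 126713 + 107 = 126820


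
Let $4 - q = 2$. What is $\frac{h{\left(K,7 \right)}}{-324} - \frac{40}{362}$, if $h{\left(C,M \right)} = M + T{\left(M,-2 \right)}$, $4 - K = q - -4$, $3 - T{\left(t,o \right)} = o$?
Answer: $- \frac{721}{4887} \approx -0.14753$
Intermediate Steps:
$q = 2$ ($q = 4 - 2 = 2$)
$T{\left(t,o \right)} = 3 - o$
$K = -2$ ($K = 4 - \left(2 - -4\right) = 4 - \left(2 + 4\right) = 4 - 6 = -2$)
$h{\left(C,M \right)} = 5 + M$ ($h{\left(C,M \right)} = M + \left(3 - -2\right) = M + \left(3 + 2\right) = M + 5 = 5 + M$)
$\frac{h{\left(K,7 \right)}}{-324} - \frac{40}{362} = \frac{5 + 7}{-324} - \frac{40}{362} = 12 \left(- \frac{1}{324}\right) - \frac{20}{181} = - \frac{1}{27} - \frac{20}{181} = - \frac{721}{4887}$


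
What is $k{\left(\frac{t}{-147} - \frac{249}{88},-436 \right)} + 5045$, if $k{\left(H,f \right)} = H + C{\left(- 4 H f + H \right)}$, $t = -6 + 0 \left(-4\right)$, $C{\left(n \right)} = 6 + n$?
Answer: $\frac{392131}{2156} \approx 181.88$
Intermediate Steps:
$t = -6$ ($t = -6 + 0 = -6$)
$k{\left(H,f \right)} = 6 + 2 H - 4 H f$ ($k{\left(H,f \right)} = H + \left(6 + \left(- 4 H f + H\right)\right) = H - \left(-6 - H + 4 H f\right) = H + \left(6 + H - 4 H f\right) = 6 + 2 H - 4 H f$)
$k{\left(\frac{t}{-147} - \frac{249}{88},-436 \right)} + 5045 = \left(6 - \left(- \frac{2}{49} + \frac{249}{88}\right) - \left(- \frac{6}{-147} - \frac{249}{88}\right) \left(-1 + 4 \left(-436\right)\right)\right) + 5045 = \left(6 - \frac{12025}{4312} - \left(\left(-6\right) \left(- \frac{1}{147}\right) - \frac{249}{88}\right) \left(-1 - 1744\right)\right) + 5045 = \left(6 + \left(\frac{2}{49} - \frac{249}{88}\right) - \left(\frac{2}{49} - \frac{249}{88}\right) \left(-1745\right)\right) + 5045 = \left(6 - \frac{12025}{4312} - \left(- \frac{12025}{4312}\right) \left(-1745\right)\right) + 5045 = \left(6 - \frac{12025}{4312} - \frac{20983625}{4312}\right) + 5045 = - \frac{10484889}{2156} + 5045 = \frac{392131}{2156}$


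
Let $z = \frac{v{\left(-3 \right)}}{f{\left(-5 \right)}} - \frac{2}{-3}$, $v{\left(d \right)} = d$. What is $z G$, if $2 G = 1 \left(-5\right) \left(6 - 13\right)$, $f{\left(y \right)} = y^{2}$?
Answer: $\frac{287}{30} \approx 9.5667$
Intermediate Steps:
$G = \frac{35}{2}$ ($G = \frac{1 \left(-5\right) \left(6 - 13\right)}{2} = \frac{\left(-5\right) \left(-7\right)}{2} = \frac{1}{2} \cdot 35 = \frac{35}{2} \approx 17.5$)
$z = \frac{41}{75}$ ($z = - \frac{3}{\left(-5\right)^{2}} - \frac{2}{-3} = - \frac{3}{25} - - \frac{2}{3} = \left(-3\right) \frac{1}{25} + \frac{2}{3} = - \frac{3}{25} + \frac{2}{3} = \frac{41}{75} \approx 0.54667$)
$z G = \frac{41}{75} \cdot \frac{35}{2} = \frac{287}{30}$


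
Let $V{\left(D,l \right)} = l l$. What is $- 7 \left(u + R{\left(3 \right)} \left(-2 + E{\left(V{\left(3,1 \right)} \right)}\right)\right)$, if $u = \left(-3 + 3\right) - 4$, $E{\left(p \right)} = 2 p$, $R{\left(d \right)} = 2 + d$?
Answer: $28$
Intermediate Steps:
$V{\left(D,l \right)} = l^{2}$
$u = -4$ ($u = 0 - 4 = -4$)
$- 7 \left(u + R{\left(3 \right)} \left(-2 + E{\left(V{\left(3,1 \right)} \right)}\right)\right) = - 7 \left(-4 + \left(2 + 3\right) \left(-2 + 2 \cdot 1^{2}\right)\right) = - 7 \left(-4 + 5 \left(-2 + 2 \cdot 1\right)\right) = - 7 \left(-4 + 5 \left(-2 + 2\right)\right) = - 7 \left(-4 + 5 \cdot 0\right) = - 7 \left(-4 + 0\right) = \left(-7\right) \left(-4\right) = 28$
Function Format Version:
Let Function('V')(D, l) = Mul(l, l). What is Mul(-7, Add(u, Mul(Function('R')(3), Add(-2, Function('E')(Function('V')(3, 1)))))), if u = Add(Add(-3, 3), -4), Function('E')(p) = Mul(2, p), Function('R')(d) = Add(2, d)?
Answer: 28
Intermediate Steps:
Function('V')(D, l) = Pow(l, 2)
u = -4 (u = Add(0, -4) = -4)
Mul(-7, Add(u, Mul(Function('R')(3), Add(-2, Function('E')(Function('V')(3, 1)))))) = Mul(-7, Add(-4, Mul(Add(2, 3), Add(-2, Mul(2, Pow(1, 2)))))) = Mul(-7, Add(-4, Mul(5, Add(-2, Mul(2, 1))))) = Mul(-7, Add(-4, Mul(5, Add(-2, 2)))) = Mul(-7, Add(-4, Mul(5, 0))) = Mul(-7, Add(-4, 0)) = Mul(-7, -4) = 28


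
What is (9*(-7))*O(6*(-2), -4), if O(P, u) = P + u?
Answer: 1008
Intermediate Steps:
(9*(-7))*O(6*(-2), -4) = (9*(-7))*(6*(-2) - 4) = -63*(-12 - 4) = -63*(-16) = 1008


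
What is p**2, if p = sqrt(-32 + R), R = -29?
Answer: -61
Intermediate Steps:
p = I*sqrt(61) (p = sqrt(-32 - 29) = sqrt(-61) = I*sqrt(61) ≈ 7.8102*I)
p**2 = (I*sqrt(61))**2 = -61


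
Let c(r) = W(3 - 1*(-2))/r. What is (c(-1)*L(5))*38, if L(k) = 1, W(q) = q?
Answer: -190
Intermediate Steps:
c(r) = 5/r (c(r) = (3 - 1*(-2))/r = (3 + 2)/r = 5/r)
(c(-1)*L(5))*38 = ((5/(-1))*1)*38 = ((5*(-1))*1)*38 = -5*1*38 = -5*38 = -190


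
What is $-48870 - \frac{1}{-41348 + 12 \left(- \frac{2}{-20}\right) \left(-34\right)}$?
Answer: $- \frac{10113353275}{206944} \approx -48870.0$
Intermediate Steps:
$-48870 - \frac{1}{-41348 + 12 \left(- \frac{2}{-20}\right) \left(-34\right)} = -48870 - \frac{1}{-41348 + 12 \left(\left(-2\right) \left(- \frac{1}{20}\right)\right) \left(-34\right)} = -48870 - \frac{1}{-41348 + 12 \cdot \frac{1}{10} \left(-34\right)} = -48870 - \frac{1}{-41348 + \frac{6}{5} \left(-34\right)} = -48870 - \frac{1}{-41348 - \frac{204}{5}} = -48870 - \frac{1}{- \frac{206944}{5}} = -48870 - - \frac{5}{206944} = -48870 + \frac{5}{206944} = - \frac{10113353275}{206944}$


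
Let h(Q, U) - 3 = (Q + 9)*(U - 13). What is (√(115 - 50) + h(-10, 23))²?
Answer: (7 - √65)² ≈ 1.1284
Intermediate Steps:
h(Q, U) = 3 + (-13 + U)*(9 + Q) (h(Q, U) = 3 + (Q + 9)*(U - 13) = 3 + (9 + Q)*(-13 + U) = 3 + (-13 + U)*(9 + Q))
(√(115 - 50) + h(-10, 23))² = (√(115 - 50) + (-114 - 13*(-10) + 9*23 - 10*23))² = (√65 + (-114 + 130 + 207 - 230))² = (√65 - 7)² = (-7 + √65)²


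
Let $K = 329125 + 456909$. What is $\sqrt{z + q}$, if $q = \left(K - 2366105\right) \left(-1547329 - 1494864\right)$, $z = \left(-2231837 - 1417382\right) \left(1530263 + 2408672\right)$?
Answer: $i \sqrt{9567155506062} \approx 3.0931 \cdot 10^{6} i$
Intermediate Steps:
$K = 786034$
$z = -14374036441765$ ($z = \left(-3649219\right) 3938935 = -14374036441765$)
$q = 4806880935703$ ($q = \left(786034 - 2366105\right) \left(-1547329 - 1494864\right) = \left(-1580071\right) \left(-3042193\right) = 4806880935703$)
$\sqrt{z + q} = \sqrt{-14374036441765 + 4806880935703} = \sqrt{-9567155506062} = i \sqrt{9567155506062}$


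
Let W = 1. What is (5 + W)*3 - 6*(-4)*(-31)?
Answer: -726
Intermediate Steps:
(5 + W)*3 - 6*(-4)*(-31) = (5 + 1)*3 - 6*(-4)*(-31) = 6*3 + 24*(-31) = 18 - 744 = -726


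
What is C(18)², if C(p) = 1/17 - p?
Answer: 93025/289 ≈ 321.89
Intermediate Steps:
C(p) = 1/17 - p
C(18)² = (1/17 - 1*18)² = (1/17 - 18)² = (-305/17)² = 93025/289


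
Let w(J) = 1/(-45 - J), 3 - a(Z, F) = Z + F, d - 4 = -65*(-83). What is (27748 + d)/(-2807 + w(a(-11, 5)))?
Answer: -1789938/151579 ≈ -11.809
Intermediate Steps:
d = 5399 (d = 4 - 65*(-83) = 4 + 5395 = 5399)
a(Z, F) = 3 - F - Z (a(Z, F) = 3 - (Z + F) = 3 - (F + Z) = 3 + (-F - Z) = 3 - F - Z)
(27748 + d)/(-2807 + w(a(-11, 5))) = (27748 + 5399)/(-2807 - 1/(45 + (3 - 1*5 - 1*(-11)))) = 33147/(-2807 - 1/(45 + (3 - 5 + 11))) = 33147/(-2807 - 1/(45 + 9)) = 33147/(-2807 - 1/54) = 33147/(-151579/54) = 33147*(-54/151579) = -1789938/151579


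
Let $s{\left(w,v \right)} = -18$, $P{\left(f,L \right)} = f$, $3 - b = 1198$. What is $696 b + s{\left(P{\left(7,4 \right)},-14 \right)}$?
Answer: $-831738$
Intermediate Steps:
$b = -1195$ ($b = 3 - 1198 = -1195$)
$696 b + s{\left(P{\left(7,4 \right)},-14 \right)} = 696 \left(-1195\right) - 18 = -831720 - 18 = -831738$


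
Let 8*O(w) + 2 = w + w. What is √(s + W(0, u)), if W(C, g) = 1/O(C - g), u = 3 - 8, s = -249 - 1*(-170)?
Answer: I*√78 ≈ 8.8318*I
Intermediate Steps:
s = -79 (s = -249 + 170 = -79)
u = -5
O(w) = -¼ + w/4 (O(w) = -¼ + (w + w)/8 = -¼ + (2*w)/8 = -¼ + w/4)
W(C, g) = 1/(-¼ - g/4 + C/4) (W(C, g) = 1/(-¼ + (C - g)/4) = 1/(-¼ + (-g/4 + C/4)) = 1/(-¼ - g/4 + C/4))
√(s + W(0, u)) = √(-79 + 4/(-1 + 0 - 1*(-5))) = √(-79 + 4/(-1 + 0 + 5)) = √(-79 + 4/4) = √(-79 + 4*(¼)) = √(-79 + 1) = √(-78) = I*√78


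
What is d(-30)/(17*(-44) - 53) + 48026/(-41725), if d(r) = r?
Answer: -12405692/11140575 ≈ -1.1136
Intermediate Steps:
d(-30)/(17*(-44) - 53) + 48026/(-41725) = -30/(17*(-44) - 53) + 48026/(-41725) = -30/(-748 - 53) + 48026*(-1/41725) = -30/(-801) - 48026/41725 = -30*(-1/801) - 48026/41725 = 10/267 - 48026/41725 = -12405692/11140575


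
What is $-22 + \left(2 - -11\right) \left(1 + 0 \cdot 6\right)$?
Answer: $-9$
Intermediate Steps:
$-22 + \left(2 - -11\right) \left(1 + 0 \cdot 6\right) = -22 + \left(2 + 11\right) \left(1 + 0\right) = -22 + 13 \cdot 1 = -22 + 13 = -9$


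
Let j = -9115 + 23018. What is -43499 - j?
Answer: -57402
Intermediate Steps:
j = 13903
-43499 - j = -43499 - 1*13903 = -43499 - 13903 = -57402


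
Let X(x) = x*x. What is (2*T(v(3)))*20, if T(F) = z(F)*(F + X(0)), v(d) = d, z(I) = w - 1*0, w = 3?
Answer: 360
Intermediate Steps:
X(x) = x²
z(I) = 3 (z(I) = 3 - 1*0 = 3 + 0 = 3)
T(F) = 3*F (T(F) = 3*(F + 0²) = 3*(F + 0) = 3*F)
(2*T(v(3)))*20 = (2*(3*3))*20 = (2*9)*20 = 18*20 = 360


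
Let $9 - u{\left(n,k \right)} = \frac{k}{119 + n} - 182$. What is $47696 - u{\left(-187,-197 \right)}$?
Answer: $\frac{3230537}{68} \approx 47508.0$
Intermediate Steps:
$u{\left(n,k \right)} = 191 - \frac{k}{119 + n}$ ($u{\left(n,k \right)} = 9 - \left(\frac{k}{119 + n} - 182\right) = 9 - \left(-182 + \frac{k}{119 + n}\right) = 191 - \frac{k}{119 + n}$)
$47696 - u{\left(-187,-197 \right)} = 47696 - \frac{22729 - -197 + 191 \left(-187\right)}{119 - 187} = 47696 - \frac{22729 + 197 - 35717}{-68} = 47696 - \left(- \frac{1}{68}\right) \left(-12791\right) = 47696 - \frac{12791}{68} = \frac{3230537}{68}$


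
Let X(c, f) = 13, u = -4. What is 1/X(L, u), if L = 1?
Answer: 1/13 ≈ 0.076923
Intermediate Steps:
1/X(L, u) = 1/13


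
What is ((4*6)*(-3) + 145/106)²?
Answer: 56055169/11236 ≈ 4988.9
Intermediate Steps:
((4*6)*(-3) + 145/106)² = (24*(-3) + 145*(1/106))² = (-72 + 145/106)² = (-7487/106)² = 56055169/11236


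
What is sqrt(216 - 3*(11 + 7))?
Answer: 9*sqrt(2) ≈ 12.728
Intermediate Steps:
sqrt(216 - 3*(11 + 7)) = sqrt(216 - 3*18) = sqrt(216 - 54) = sqrt(162) = 9*sqrt(2)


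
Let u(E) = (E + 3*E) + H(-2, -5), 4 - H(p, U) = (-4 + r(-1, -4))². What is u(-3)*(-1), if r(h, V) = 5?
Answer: 9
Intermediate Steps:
H(p, U) = 3 (H(p, U) = 4 - (-4 + 5)² = 4 - 1*1² = 4 - 1*1 = 4 - 1 = 3)
u(E) = 3 + 4*E (u(E) = (E + 3*E) + 3 = 4*E + 3 = 3 + 4*E)
u(-3)*(-1) = (3 + 4*(-3))*(-1) = (3 - 12)*(-1) = -9*(-1) = 9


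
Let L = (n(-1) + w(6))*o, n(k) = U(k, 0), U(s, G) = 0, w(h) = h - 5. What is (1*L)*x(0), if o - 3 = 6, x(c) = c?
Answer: 0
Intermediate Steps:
w(h) = -5 + h
n(k) = 0
o = 9 (o = 3 + 6 = 9)
L = 9 (L = (0 + (-5 + 6))*9 = (0 + 1)*9 = 1*9 = 9)
(1*L)*x(0) = (1*9)*0 = 9*0 = 0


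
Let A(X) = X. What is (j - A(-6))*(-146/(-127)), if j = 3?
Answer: 1314/127 ≈ 10.346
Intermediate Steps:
(j - A(-6))*(-146/(-127)) = (3 - 1*(-6))*(-146/(-127)) = (3 + 6)*(-146*(-1/127)) = 9*(146/127) = 1314/127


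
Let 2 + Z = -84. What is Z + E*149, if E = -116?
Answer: -17370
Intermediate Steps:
Z = -86 (Z = -2 - 84 = -86)
Z + E*149 = -86 - 116*149 = -86 - 17284 = -17370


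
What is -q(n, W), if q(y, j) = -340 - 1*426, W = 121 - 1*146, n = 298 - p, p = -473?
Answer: 766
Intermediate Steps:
n = 771 (n = 298 - 1*(-473) = 298 + 473 = 771)
W = -25 (W = 121 - 146 = -25)
q(y, j) = -766 (q(y, j) = -340 - 426 = -766)
-q(n, W) = -1*(-766) = 766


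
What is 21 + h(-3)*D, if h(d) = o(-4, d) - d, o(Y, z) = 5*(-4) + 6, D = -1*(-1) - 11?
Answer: 131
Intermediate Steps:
D = -10 (D = 1 - 11 = -10)
o(Y, z) = -14 (o(Y, z) = -20 + 6 = -14)
h(d) = -14 - d
21 + h(-3)*D = 21 + (-14 - 1*(-3))*(-10) = 21 + (-14 + 3)*(-10) = 21 - 11*(-10) = 21 + 110 = 131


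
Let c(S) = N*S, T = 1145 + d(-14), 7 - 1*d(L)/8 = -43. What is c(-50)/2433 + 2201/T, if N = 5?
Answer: 552087/417665 ≈ 1.3218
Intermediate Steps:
d(L) = 400 (d(L) = 56 - 8*(-43) = 56 + 344 = 400)
T = 1545 (T = 1145 + 400 = 1545)
c(S) = 5*S
c(-50)/2433 + 2201/T = (5*(-50))/2433 + 2201/1545 = -250*1/2433 + 2201*(1/1545) = -250/2433 + 2201/1545 = 552087/417665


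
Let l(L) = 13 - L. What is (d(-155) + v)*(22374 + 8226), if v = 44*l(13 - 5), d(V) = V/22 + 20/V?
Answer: 2220749100/341 ≈ 6.5125e+6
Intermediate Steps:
d(V) = 20/V + V/22 (d(V) = V*(1/22) + 20/V = V/22 + 20/V = 20/V + V/22)
v = 220 (v = 44*(13 - (13 - 5)) = 44*(13 - 1*8) = 44*(13 - 8) = 44*5 = 220)
(d(-155) + v)*(22374 + 8226) = ((20/(-155) + (1/22)*(-155)) + 220)*(22374 + 8226) = ((20*(-1/155) - 155/22) + 220)*30600 = ((-4/31 - 155/22) + 220)*30600 = (-4893/682 + 220)*30600 = (145147/682)*30600 = 2220749100/341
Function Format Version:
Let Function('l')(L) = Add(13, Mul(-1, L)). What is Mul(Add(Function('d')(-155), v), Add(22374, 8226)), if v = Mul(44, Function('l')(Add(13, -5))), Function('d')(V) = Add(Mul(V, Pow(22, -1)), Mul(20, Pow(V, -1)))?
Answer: Rational(2220749100, 341) ≈ 6.5125e+6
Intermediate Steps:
Function('d')(V) = Add(Mul(20, Pow(V, -1)), Mul(Rational(1, 22), V)) (Function('d')(V) = Add(Mul(V, Rational(1, 22)), Mul(20, Pow(V, -1))) = Add(Mul(Rational(1, 22), V), Mul(20, Pow(V, -1))) = Add(Mul(20, Pow(V, -1)), Mul(Rational(1, 22), V)))
v = 220 (v = Mul(44, Add(13, Mul(-1, Add(13, -5)))) = Mul(44, Add(13, Mul(-1, 8))) = Mul(44, Add(13, -8)) = Mul(44, 5) = 220)
Mul(Add(Function('d')(-155), v), Add(22374, 8226)) = Mul(Add(Add(Mul(20, Pow(-155, -1)), Mul(Rational(1, 22), -155)), 220), Add(22374, 8226)) = Mul(Add(Add(Mul(20, Rational(-1, 155)), Rational(-155, 22)), 220), 30600) = Mul(Add(Add(Rational(-4, 31), Rational(-155, 22)), 220), 30600) = Mul(Add(Rational(-4893, 682), 220), 30600) = Mul(Rational(145147, 682), 30600) = Rational(2220749100, 341)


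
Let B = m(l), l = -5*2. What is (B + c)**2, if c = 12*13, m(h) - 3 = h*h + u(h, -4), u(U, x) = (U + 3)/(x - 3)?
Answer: 67600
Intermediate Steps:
u(U, x) = (3 + U)/(-3 + x)
l = -10
m(h) = 18/7 + h**2 - h/7 (m(h) = 3 + (h*h + (3 + h)/(-3 - 4)) = 3 + (h**2 + (3 + h)/(-7)) = 3 + (h**2 - (3 + h)/7) = 3 + (h**2 + (-3/7 - h/7)) = 3 + (-3/7 + h**2 - h/7) = 18/7 + h**2 - h/7)
c = 156
B = 104 (B = 18/7 + (-10)**2 - 1/7*(-10) = 18/7 + 100 + 10/7 = 104)
(B + c)**2 = (104 + 156)**2 = 260**2 = 67600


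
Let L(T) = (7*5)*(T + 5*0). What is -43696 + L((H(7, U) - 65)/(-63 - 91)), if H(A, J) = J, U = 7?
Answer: -480511/11 ≈ -43683.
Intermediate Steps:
L(T) = 35*T (L(T) = 35*(T + 0) = 35*T)
-43696 + L((H(7, U) - 65)/(-63 - 91)) = -43696 + 35*((7 - 65)/(-63 - 91)) = -43696 + 35*(-58/(-154)) = -43696 + 35*(-58*(-1/154)) = -43696 + 35*(29/77) = -43696 + 145/11 = -480511/11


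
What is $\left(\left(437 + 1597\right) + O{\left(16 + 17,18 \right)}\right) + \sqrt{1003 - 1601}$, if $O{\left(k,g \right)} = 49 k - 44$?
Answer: $3607 + i \sqrt{598} \approx 3607.0 + 24.454 i$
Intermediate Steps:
$O{\left(k,g \right)} = -44 + 49 k$
$\left(\left(437 + 1597\right) + O{\left(16 + 17,18 \right)}\right) + \sqrt{1003 - 1601} = \left(\left(437 + 1597\right) - \left(44 - 49 \left(16 + 17\right)\right)\right) + \sqrt{1003 - 1601} = \left(2034 + \left(-44 + 49 \cdot 33\right)\right) + \sqrt{-598} = \left(2034 + \left(-44 + 1617\right)\right) + i \sqrt{598} = \left(2034 + 1573\right) + i \sqrt{598} = 3607 + i \sqrt{598}$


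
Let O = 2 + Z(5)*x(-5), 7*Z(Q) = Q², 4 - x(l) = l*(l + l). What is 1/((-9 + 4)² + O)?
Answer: -7/961 ≈ -0.0072841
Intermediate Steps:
x(l) = 4 - 2*l² (x(l) = 4 - l*(l + l) = 4 - l*2*l = 4 - 2*l²)
Z(Q) = Q²/7
O = -1136/7 (O = 2 + ((⅐)*5²)*(4 - 2*(-5)²) = 2 + ((⅐)*25)*(4 - 2*25) = 2 + 25*(4 - 50)/7 = 2 + (25/7)*(-46) = 2 - 1150/7 = -1136/7 ≈ -162.29)
1/((-9 + 4)² + O) = 1/((-9 + 4)² - 1136/7) = 1/((-5)² - 1136/7) = 1/(25 - 1136/7) = 1/(-961/7) = -7/961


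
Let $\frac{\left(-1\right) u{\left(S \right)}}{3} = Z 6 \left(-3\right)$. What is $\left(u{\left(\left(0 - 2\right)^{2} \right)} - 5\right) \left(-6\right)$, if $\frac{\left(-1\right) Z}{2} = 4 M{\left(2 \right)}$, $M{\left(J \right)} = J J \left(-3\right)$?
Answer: $-31074$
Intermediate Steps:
$M{\left(J \right)} = - 3 J^{2}$ ($M{\left(J \right)} = J^{2} \left(-3\right) = - 3 J^{2}$)
$Z = 96$ ($Z = - 2 \cdot 4 \left(- 3 \cdot 2^{2}\right) = - 2 \cdot 4 \left(\left(-3\right) 4\right) = - 2 \cdot 4 \left(-12\right) = \left(-2\right) \left(-48\right) = 96$)
$u{\left(S \right)} = 5184$ ($u{\left(S \right)} = - 3 \cdot 96 \cdot 6 \left(-3\right) = - 3 \cdot 576 \left(-3\right) = \left(-3\right) \left(-1728\right) = 5184$)
$\left(u{\left(\left(0 - 2\right)^{2} \right)} - 5\right) \left(-6\right) = \left(5184 - 5\right) \left(-6\right) = 5179 \left(-6\right) = -31074$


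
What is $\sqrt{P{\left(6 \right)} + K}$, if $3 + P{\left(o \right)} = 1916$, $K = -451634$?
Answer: $3 i \sqrt{49969} \approx 670.61 i$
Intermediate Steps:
$P{\left(o \right)} = 1913$ ($P{\left(o \right)} = -3 + 1916 = 1913$)
$\sqrt{P{\left(6 \right)} + K} = \sqrt{1913 - 451634} = \sqrt{-449721} = 3 i \sqrt{49969}$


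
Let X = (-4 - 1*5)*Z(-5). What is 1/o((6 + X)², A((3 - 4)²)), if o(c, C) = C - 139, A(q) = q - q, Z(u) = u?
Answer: -1/139 ≈ -0.0071942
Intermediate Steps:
X = 45 (X = (-4 - 1*5)*(-5) = (-4 - 5)*(-5) = -9*(-5) = 45)
A(q) = 0
o(c, C) = -139 + C
1/o((6 + X)², A((3 - 4)²)) = 1/(-139 + 0) = 1/(-139) = -1/139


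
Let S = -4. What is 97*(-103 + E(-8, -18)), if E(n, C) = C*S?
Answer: -3007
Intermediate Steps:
E(n, C) = -4*C (E(n, C) = C*(-4) = -4*C)
97*(-103 + E(-8, -18)) = 97*(-103 - 4*(-18)) = 97*(-103 + 72) = 97*(-31) = -3007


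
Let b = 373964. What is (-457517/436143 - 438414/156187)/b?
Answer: -262669404881/25474377845931324 ≈ -1.0311e-5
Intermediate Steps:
(-457517/436143 - 438414/156187)/b = (-457517/436143 - 438414/156187)/373964 = (-457517*1/436143 - 438414*1/156187)*(1/373964) = (-457517/436143 - 438414/156187)*(1/373964) = -262669404881/68119866741*1/373964 = -262669404881/25474377845931324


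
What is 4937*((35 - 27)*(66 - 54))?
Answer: 473952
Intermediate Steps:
4937*((35 - 27)*(66 - 54)) = 4937*(8*12) = 4937*96 = 473952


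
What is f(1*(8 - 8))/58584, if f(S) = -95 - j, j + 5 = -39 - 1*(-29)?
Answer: -10/7323 ≈ -0.0013656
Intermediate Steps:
j = -15 (j = -5 + (-39 - 1*(-29)) = -5 + (-39 + 29) = -5 - 10 = -15)
f(S) = -80 (f(S) = -95 - 1*(-15) = -95 + 15 = -80)
f(1*(8 - 8))/58584 = -80/58584 = -80*1/58584 = -10/7323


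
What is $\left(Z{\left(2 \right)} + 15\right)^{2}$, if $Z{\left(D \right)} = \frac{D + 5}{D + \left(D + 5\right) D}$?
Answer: $\frac{61009}{256} \approx 238.32$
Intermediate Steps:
$Z{\left(D \right)} = \frac{5 + D}{D + D \left(5 + D\right)}$ ($Z{\left(D \right)} = \frac{5 + D}{D + \left(5 + D\right) D} = \frac{5 + D}{D + D \left(5 + D\right)}$)
$\left(Z{\left(2 \right)} + 15\right)^{2} = \left(\frac{5 + 2}{2 \left(6 + 2\right)} + 15\right)^{2} = \left(\frac{1}{2} \cdot \frac{1}{8} \cdot 7 + 15\right)^{2} = \left(\frac{7}{16} + 15\right)^{2} = \left(\frac{247}{16}\right)^{2} = \frac{61009}{256}$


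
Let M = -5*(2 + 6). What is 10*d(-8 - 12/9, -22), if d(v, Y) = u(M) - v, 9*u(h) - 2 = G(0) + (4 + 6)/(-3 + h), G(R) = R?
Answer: 36880/387 ≈ 95.297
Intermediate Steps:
M = -40 (M = -5*8 = -40)
u(h) = 2/9 + 10/(9*(-3 + h)) (u(h) = 2/9 + (0 + (4 + 6)/(-3 + h))/9 = 2/9 + (0 + 10/(-3 + h))/9 = 2/9 + (10/(-3 + h))/9 = 2/9 + 10/(9*(-3 + h)))
d(v, Y) = 76/387 - v (d(v, Y) = 2*(2 - 40)/(9*(-3 - 40)) - v = (2/9)*(-38)/(-43) - v = (2/9)*(-1/43)*(-38) - v = 76/387 - v)
10*d(-8 - 12/9, -22) = 10*(76/387 - (-8 - 12/9)) = 10*(76/387 - (-8 - 12*1/9)) = 10*(76/387 - (-8 - 4/3)) = 10*(76/387 - 1*(-28/3)) = 10*(76/387 + 28/3) = 10*(3688/387) = 36880/387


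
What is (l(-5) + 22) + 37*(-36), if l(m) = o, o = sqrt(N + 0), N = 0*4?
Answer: -1310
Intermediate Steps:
N = 0
o = 0 (o = sqrt(0 + 0) = sqrt(0) = 0)
l(m) = 0
(l(-5) + 22) + 37*(-36) = (0 + 22) + 37*(-36) = 22 - 1332 = -1310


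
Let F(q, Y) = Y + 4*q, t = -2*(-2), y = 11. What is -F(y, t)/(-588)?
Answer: 4/49 ≈ 0.081633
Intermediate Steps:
t = 4
-F(y, t)/(-588) = -(4 + 4*11)/(-588) = -(4 + 44)*(-1)/588 = -48*(-1)/588 = -1*(-4/49) = 4/49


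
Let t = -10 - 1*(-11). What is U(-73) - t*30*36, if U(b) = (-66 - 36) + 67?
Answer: -1115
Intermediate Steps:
t = 1 (t = -10 + 11 = 1)
U(b) = -35 (U(b) = -102 + 67 = -35)
U(-73) - t*30*36 = -35 - 1*30*36 = -35 - 30*36 = -35 - 1*1080 = -35 - 1080 = -1115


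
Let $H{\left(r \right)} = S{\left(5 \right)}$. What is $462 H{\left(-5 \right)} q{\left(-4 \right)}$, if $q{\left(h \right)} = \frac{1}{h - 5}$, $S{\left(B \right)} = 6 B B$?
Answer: $-7700$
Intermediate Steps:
$S{\left(B \right)} = 6 B^{2}$
$H{\left(r \right)} = 150$ ($H{\left(r \right)} = 6 \cdot 5^{2} = 6 \cdot 25 = 150$)
$q{\left(h \right)} = \frac{1}{-5 + h}$
$462 H{\left(-5 \right)} q{\left(-4 \right)} = 462 \frac{150}{-5 - 4} = 462 \frac{150}{-9} = 462 \cdot 150 \left(- \frac{1}{9}\right) = 462 \left(- \frac{50}{3}\right) = -7700$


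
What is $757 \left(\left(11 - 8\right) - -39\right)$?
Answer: $31794$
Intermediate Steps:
$757 \left(\left(11 - 8\right) - -39\right) = 757 \left(\left(11 - 8\right) + 39\right) = 757 \left(3 + 39\right) = 757 \cdot 42 = 31794$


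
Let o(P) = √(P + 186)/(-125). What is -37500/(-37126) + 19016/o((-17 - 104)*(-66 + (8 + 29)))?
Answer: 18750/18563 - 475400*√3695/739 ≈ -39103.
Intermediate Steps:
o(P) = -√(186 + P)/125 (o(P) = √(186 + P)*(-1/125) = -√(186 + P)/125)
-37500/(-37126) + 19016/o((-17 - 104)*(-66 + (8 + 29))) = -37500/(-37126) + 19016/((-√(186 + (-17 - 104)*(-66 + (8 + 29)))/125)) = -37500*(-1/37126) + 19016/((-√(186 - 121*(-66 + 37))/125)) = 18750/18563 + 19016/((-√(186 - 121*(-29))/125)) = 18750/18563 + 19016/((-√(186 + 3509)/125)) = 18750/18563 + 19016/((-√3695/125)) = 18750/18563 + 19016*(-25*√3695/739) = 18750/18563 - 475400*√3695/739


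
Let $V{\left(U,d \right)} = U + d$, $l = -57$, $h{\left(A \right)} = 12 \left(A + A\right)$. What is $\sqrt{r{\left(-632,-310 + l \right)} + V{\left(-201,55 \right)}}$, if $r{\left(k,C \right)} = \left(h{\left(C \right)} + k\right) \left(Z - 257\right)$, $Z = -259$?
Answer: $7 \sqrt{99406} \approx 2207.0$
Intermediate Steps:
$h{\left(A \right)} = 24 A$ ($h{\left(A \right)} = 12 \cdot 2 A = 24 A$)
$r{\left(k,C \right)} = - 12384 C - 516 k$ ($r{\left(k,C \right)} = \left(24 C + k\right) \left(-259 - 257\right) = \left(k + 24 C\right) \left(-516\right) = - 12384 C - 516 k$)
$\sqrt{r{\left(-632,-310 + l \right)} + V{\left(-201,55 \right)}} = \sqrt{\left(- 12384 \left(-310 - 57\right) - -326112\right) + \left(-201 + 55\right)} = \sqrt{\left(\left(-12384\right) \left(-367\right) + 326112\right) - 146} = \sqrt{\left(4544928 + 326112\right) - 146} = \sqrt{4871040 - 146} = \sqrt{4870894} = 7 \sqrt{99406}$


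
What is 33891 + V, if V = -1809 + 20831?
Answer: 52913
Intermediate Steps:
V = 19022
33891 + V = 33891 + 19022 = 52913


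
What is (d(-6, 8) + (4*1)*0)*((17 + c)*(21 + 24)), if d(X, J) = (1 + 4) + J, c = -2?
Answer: 8775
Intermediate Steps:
d(X, J) = 5 + J
(d(-6, 8) + (4*1)*0)*((17 + c)*(21 + 24)) = ((5 + 8) + (4*1)*0)*((17 - 2)*(21 + 24)) = (13 + 4*0)*(15*45) = (13 + 0)*675 = 13*675 = 8775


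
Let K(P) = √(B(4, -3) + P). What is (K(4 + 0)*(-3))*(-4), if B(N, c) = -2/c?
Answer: 4*√42 ≈ 25.923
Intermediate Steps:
K(P) = √(⅔ + P) (K(P) = √(-2/(-3) + P) = √(-2*(-⅓) + P) = √(⅔ + P))
(K(4 + 0)*(-3))*(-4) = ((√(6 + 9*(4 + 0))/3)*(-3))*(-4) = ((√(6 + 9*4)/3)*(-3))*(-4) = ((√(6 + 36)/3)*(-3))*(-4) = ((√42/3)*(-3))*(-4) = -√42*(-4) = 4*√42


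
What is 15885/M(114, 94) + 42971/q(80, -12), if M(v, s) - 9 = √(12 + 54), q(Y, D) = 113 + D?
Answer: 1005602/101 - 1059*√66 ≈ 1353.1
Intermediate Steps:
M(v, s) = 9 + √66 (M(v, s) = 9 + √(12 + 54) = 9 + √66)
15885/M(114, 94) + 42971/q(80, -12) = 15885/(9 + √66) + 42971/(113 - 12) = 15885/(9 + √66) + 42971/101 = 42971/101 + 15885/(9 + √66)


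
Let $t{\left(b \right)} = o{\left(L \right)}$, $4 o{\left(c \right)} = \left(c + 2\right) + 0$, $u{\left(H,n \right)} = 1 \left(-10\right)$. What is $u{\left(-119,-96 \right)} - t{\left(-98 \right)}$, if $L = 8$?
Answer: $- \frac{25}{2} \approx -12.5$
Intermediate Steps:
$u{\left(H,n \right)} = -10$
$o{\left(c \right)} = \frac{1}{2} + \frac{c}{4}$ ($o{\left(c \right)} = \frac{\left(c + 2\right) + 0}{4} = \frac{\left(2 + c\right) + 0}{4} = \frac{2 + c}{4} = \frac{1}{2} + \frac{c}{4}$)
$t{\left(b \right)} = \frac{5}{2}$ ($t{\left(b \right)} = \frac{1}{2} + \frac{1}{4} \cdot 8 = \frac{1}{2} + 2 = \frac{5}{2}$)
$u{\left(-119,-96 \right)} - t{\left(-98 \right)} = -10 - \frac{5}{2} = - \frac{25}{2}$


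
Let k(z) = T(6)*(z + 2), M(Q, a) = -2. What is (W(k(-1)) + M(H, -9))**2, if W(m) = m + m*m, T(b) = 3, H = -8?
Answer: 100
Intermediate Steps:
k(z) = 6 + 3*z (k(z) = 3*(z + 2) = 3*(2 + z) = 6 + 3*z)
W(m) = m + m**2
(W(k(-1)) + M(H, -9))**2 = ((6 + 3*(-1))*(1 + (6 + 3*(-1))) - 2)**2 = ((6 - 3)*(1 + (6 - 3)) - 2)**2 = (3*(1 + 3) - 2)**2 = (3*4 - 2)**2 = (12 - 2)**2 = 10**2 = 100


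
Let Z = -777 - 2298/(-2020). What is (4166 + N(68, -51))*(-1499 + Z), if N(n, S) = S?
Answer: -1890933853/202 ≈ -9.3611e+6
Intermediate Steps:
Z = -783621/1010 (Z = -777 - 2298*(-1/2020) = -777 + 1149/1010 = -783621/1010 ≈ -775.86)
(4166 + N(68, -51))*(-1499 + Z) = (4166 - 51)*(-1499 - 783621/1010) = 4115*(-2297611/1010) = -1890933853/202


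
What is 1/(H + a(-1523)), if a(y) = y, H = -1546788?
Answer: -1/1548311 ≈ -6.4586e-7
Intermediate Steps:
1/(H + a(-1523)) = 1/(-1546788 - 1523) = 1/(-1548311) = -1/1548311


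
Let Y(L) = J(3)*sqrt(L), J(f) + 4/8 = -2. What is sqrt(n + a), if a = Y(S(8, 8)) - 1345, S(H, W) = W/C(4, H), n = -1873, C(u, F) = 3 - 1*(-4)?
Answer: sqrt(-157682 - 35*sqrt(14))/7 ≈ 56.751*I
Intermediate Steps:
C(u, F) = 7 (C(u, F) = 3 + 4 = 7)
J(f) = -5/2 (J(f) = -1/2 - 2 = -5/2)
S(H, W) = W/7
Y(L) = -5*sqrt(L)/2
a = -1345 - 5*sqrt(14)/7 (a = -5*2*sqrt(14)/7/2 - 1345 = -5*sqrt(14)/7 - 1345 = -1345 - 5*sqrt(14)/7 ≈ -1347.7)
sqrt(n + a) = sqrt(-1873 + (-1345 - 5*sqrt(14)/7)) = sqrt(-3218 - 5*sqrt(14)/7)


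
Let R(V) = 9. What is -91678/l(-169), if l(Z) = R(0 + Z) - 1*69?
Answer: 45839/30 ≈ 1528.0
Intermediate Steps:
l(Z) = -60 (l(Z) = 9 - 1*69 = 9 - 69 = -60)
-91678/l(-169) = -91678/(-60) = -91678*(-1/60) = 45839/30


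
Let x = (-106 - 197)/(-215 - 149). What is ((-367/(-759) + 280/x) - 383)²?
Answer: 1390489056100/652955809 ≈ 2129.5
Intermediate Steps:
x = 303/364 (x = -303/(-364) = -303*(-1/364) = 303/364 ≈ 0.83242)
((-367/(-759) + 280/x) - 383)² = ((-367/(-759) + 280/(303/364)) - 383)² = ((-367*(-1/759) + 280*(364/303)) - 383)² = ((367/759 + 101920/303) - 383)² = (8607609/25553 - 383)² = (-1179190/25553)² = 1390489056100/652955809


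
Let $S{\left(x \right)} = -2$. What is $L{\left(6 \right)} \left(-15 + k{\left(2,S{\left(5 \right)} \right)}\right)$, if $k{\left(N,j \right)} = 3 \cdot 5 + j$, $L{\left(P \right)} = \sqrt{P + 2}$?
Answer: $- 4 \sqrt{2} \approx -5.6569$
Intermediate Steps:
$L{\left(P \right)} = \sqrt{2 + P}$
$k{\left(N,j \right)} = 15 + j$
$L{\left(6 \right)} \left(-15 + k{\left(2,S{\left(5 \right)} \right)}\right) = \sqrt{2 + 6} \left(-15 + \left(15 - 2\right)\right) = \sqrt{8} \left(-15 + 13\right) = 2 \sqrt{2} \left(-2\right) = - 4 \sqrt{2}$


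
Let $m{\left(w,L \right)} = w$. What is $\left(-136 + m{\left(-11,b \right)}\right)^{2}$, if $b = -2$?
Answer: $21609$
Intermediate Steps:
$\left(-136 + m{\left(-11,b \right)}\right)^{2} = \left(-136 - 11\right)^{2} = \left(-147\right)^{2} = 21609$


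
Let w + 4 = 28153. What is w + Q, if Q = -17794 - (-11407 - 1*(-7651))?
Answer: 14111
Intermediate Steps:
Q = -14038 (Q = -17794 - (-11407 + 7651) = -17794 - 1*(-3756) = -17794 + 3756 = -14038)
w = 28149 (w = -4 + 28153 = 28149)
w + Q = 28149 - 14038 = 14111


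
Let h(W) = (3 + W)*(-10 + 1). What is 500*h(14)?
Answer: -76500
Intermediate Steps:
h(W) = -27 - 9*W (h(W) = (3 + W)*(-9) = -27 - 9*W)
500*h(14) = 500*(-27 - 9*14) = 500*(-27 - 126) = 500*(-153) = -76500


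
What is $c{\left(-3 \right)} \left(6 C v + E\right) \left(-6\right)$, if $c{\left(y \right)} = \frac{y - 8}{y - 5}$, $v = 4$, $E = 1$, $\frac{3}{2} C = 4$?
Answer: $- \frac{2145}{4} \approx -536.25$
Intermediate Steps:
$C = \frac{8}{3}$ ($C = \frac{2}{3} \cdot 4 = \frac{8}{3} \approx 2.6667$)
$c{\left(y \right)} = \frac{-8 + y}{-5 + y}$
$c{\left(-3 \right)} \left(6 C v + E\right) \left(-6\right) = \frac{-8 - 3}{-5 - 3} \left(6 \cdot \frac{8}{3} \cdot 4 + 1\right) \left(-6\right) = \frac{1}{-8} \left(-11\right) \left(6 \cdot \frac{32}{3} + 1\right) \left(-6\right) = \left(- \frac{1}{8}\right) \left(-11\right) \left(64 + 1\right) \left(-6\right) = \frac{11 \cdot 65 \left(-6\right)}{8} = \frac{11}{8} \left(-390\right) = - \frac{2145}{4}$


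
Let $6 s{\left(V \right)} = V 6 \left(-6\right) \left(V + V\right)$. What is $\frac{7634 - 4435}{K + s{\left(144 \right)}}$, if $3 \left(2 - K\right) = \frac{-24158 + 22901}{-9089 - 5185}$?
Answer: $- \frac{6523218}{507399977} \approx -0.012856$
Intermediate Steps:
$s{\left(V \right)} = - 12 V^{2}$ ($s{\left(V \right)} = \frac{V 6 \left(-6\right) \left(V + V\right)}{6} = \frac{6 V \left(-6\right) 2 V}{6} = \frac{- 36 V 2 V}{6} = \frac{\left(-72\right) V^{2}}{6} = - 12 V^{2}$)
$K = \frac{28129}{14274}$ ($K = 2 - \frac{\left(-24158 + 22901\right) \frac{1}{-9089 - 5185}}{3} = 2 - \frac{\left(-1257\right) \frac{1}{-14274}}{3} = 2 - \frac{\left(-1257\right) \left(- \frac{1}{14274}\right)}{3} = 2 - \frac{419}{14274} = \frac{28129}{14274} \approx 1.9706$)
$\frac{7634 - 4435}{K + s{\left(144 \right)}} = \frac{7634 - 4435}{\frac{28129}{14274} - 12 \cdot 144^{2}} = \frac{3199}{\frac{28129}{14274} - 248832} = \frac{3199}{- \frac{3551799839}{14274}} = 3199 \left(- \frac{14274}{3551799839}\right) = - \frac{6523218}{507399977}$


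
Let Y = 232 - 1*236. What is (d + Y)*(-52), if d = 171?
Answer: -8684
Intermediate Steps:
Y = -4 (Y = 232 - 236 = -4)
(d + Y)*(-52) = (171 - 4)*(-52) = 167*(-52) = -8684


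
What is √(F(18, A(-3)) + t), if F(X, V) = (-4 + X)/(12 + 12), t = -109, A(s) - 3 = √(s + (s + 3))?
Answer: I*√3903/6 ≈ 10.412*I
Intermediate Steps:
A(s) = 3 + √(3 + 2*s) (A(s) = 3 + √(s + (s + 3)) = 3 + √(s + (3 + s)) = 3 + √(3 + 2*s))
F(X, V) = -⅙ + X/24 (F(X, V) = (-4 + X)/24 = (-4 + X)*(1/24) = -⅙ + X/24)
√(F(18, A(-3)) + t) = √((-⅙ + (1/24)*18) - 109) = √((-⅙ + ¾) - 109) = √(7/12 - 109) = √(-1301/12) = I*√3903/6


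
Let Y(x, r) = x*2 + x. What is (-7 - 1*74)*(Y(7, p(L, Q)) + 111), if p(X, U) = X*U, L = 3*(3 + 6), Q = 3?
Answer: -10692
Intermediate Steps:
L = 27 (L = 3*9 = 27)
p(X, U) = U*X
Y(x, r) = 3*x (Y(x, r) = 2*x + x = 3*x)
(-7 - 1*74)*(Y(7, p(L, Q)) + 111) = (-7 - 1*74)*(3*7 + 111) = (-7 - 74)*(21 + 111) = -81*132 = -10692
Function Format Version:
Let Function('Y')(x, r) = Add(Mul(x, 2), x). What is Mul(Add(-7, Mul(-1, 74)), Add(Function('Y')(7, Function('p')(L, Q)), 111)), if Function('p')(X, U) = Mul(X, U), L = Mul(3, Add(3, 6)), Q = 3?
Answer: -10692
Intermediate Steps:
L = 27 (L = Mul(3, 9) = 27)
Function('p')(X, U) = Mul(U, X)
Function('Y')(x, r) = Mul(3, x) (Function('Y')(x, r) = Add(Mul(2, x), x) = Mul(3, x))
Mul(Add(-7, Mul(-1, 74)), Add(Function('Y')(7, Function('p')(L, Q)), 111)) = Mul(Add(-7, Mul(-1, 74)), Add(Mul(3, 7), 111)) = Mul(Add(-7, -74), Add(21, 111)) = Mul(-81, 132) = -10692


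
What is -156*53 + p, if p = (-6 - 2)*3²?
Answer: -8340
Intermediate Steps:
p = -72 (p = -8*9 = -72)
-156*53 + p = -156*53 - 72 = -8268 - 72 = -8340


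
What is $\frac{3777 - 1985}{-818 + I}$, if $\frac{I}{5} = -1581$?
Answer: $- \frac{1792}{8723} \approx -0.20543$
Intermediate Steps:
$I = -7905$ ($I = 5 \left(-1581\right) = -7905$)
$\frac{3777 - 1985}{-818 + I} = \frac{3777 - 1985}{-818 - 7905} = \frac{1792}{-8723} = 1792 \left(- \frac{1}{8723}\right) = - \frac{1792}{8723}$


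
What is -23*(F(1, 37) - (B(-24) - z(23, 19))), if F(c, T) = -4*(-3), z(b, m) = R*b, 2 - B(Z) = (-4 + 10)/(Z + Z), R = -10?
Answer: 40503/8 ≈ 5062.9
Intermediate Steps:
B(Z) = 2 - 3/Z (B(Z) = 2 - (-4 + 10)/(Z + Z) = 2 - 6/(2*Z) = 2 - 6*1/(2*Z) = 2 - 3/Z)
z(b, m) = -10*b
F(c, T) = 12
-23*(F(1, 37) - (B(-24) - z(23, 19))) = -23*(12 - ((2 - 3/(-24)) - (-10)*23)) = -23*(12 - ((2 - 3*(-1/24)) - 1*(-230))) = -23*(12 - ((2 + ⅛) + 230)) = -23*(12 - (17/8 + 230)) = -23*(12 - 1*1857/8) = -23*(12 - 1857/8) = -23*(-1761/8) = 40503/8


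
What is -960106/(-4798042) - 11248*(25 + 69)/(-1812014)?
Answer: 1703188224147/2173529819147 ≈ 0.78360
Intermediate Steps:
-960106/(-4798042) - 11248*(25 + 69)/(-1812014) = -960106*(-1/4798042) - 11248*94*(-1/1812014) = 480053/2399021 - 1057312*(-1/1812014) = 480053/2399021 + 528656/906007 = 1703188224147/2173529819147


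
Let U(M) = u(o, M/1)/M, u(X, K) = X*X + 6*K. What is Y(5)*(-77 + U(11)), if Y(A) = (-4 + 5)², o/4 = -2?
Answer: -717/11 ≈ -65.182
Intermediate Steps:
o = -8 (o = 4*(-2) = -8)
u(X, K) = X² + 6*K
U(M) = (64 + 6*M)/M (U(M) = ((-8)² + 6*(M/1))/M = (64 + 6*(M*1))/M = (64 + 6*M)/M)
Y(A) = 1 (Y(A) = 1² = 1)
Y(5)*(-77 + U(11)) = 1*(-77 + (6 + 64/11)) = 1*(-77 + 130/11) = 1*(-717/11) = -717/11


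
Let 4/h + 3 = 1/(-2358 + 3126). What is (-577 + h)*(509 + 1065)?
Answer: -2096415322/2303 ≈ -9.1030e+5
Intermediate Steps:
h = -3072/2303 (h = 4/(-3 + 1/(-2358 + 3126)) = 4/(-3 + 1/768) = 4/(-2303/768) = 4*(-768/2303) = -3072/2303 ≈ -1.3339)
(-577 + h)*(509 + 1065) = (-577 - 3072/2303)*(509 + 1065) = -1331903/2303*1574 = -2096415322/2303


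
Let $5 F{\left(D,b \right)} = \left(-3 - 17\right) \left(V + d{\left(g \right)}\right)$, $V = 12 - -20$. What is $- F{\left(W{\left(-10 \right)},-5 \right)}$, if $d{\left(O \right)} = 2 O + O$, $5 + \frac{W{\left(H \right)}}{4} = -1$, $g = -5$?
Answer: $68$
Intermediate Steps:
$W{\left(H \right)} = -24$ ($W{\left(H \right)} = -20 + 4 \left(-1\right) = -20 - 4 = -24$)
$V = 32$ ($V = 12 + 20 = 32$)
$d{\left(O \right)} = 3 O$
$F{\left(D,b \right)} = -68$ ($F{\left(D,b \right)} = \frac{\left(-3 - 17\right) \left(32 + 3 \left(-5\right)\right)}{5} = \frac{\left(-20\right) \left(32 - 15\right)}{5} = \frac{\left(-20\right) 17}{5} = \frac{1}{5} \left(-340\right) = -68$)
$- F{\left(W{\left(-10 \right)},-5 \right)} = \left(-1\right) \left(-68\right) = 68$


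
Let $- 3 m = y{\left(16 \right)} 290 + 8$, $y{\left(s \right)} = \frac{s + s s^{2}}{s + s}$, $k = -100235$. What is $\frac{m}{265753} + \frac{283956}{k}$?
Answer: $- \frac{230122535759}{79913255865} \approx -2.8797$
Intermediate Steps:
$y{\left(s \right)} = \frac{s + s^{3}}{2 s}$
$m = - \frac{37273}{3}$ ($m = - \frac{\left(\frac{1}{2} + \frac{16^{2}}{2}\right) 290 + 8}{3} = - \frac{\left(\frac{1}{2} + \frac{1}{2} \cdot 256\right) 290 + 8}{3} = - \frac{\left(\frac{1}{2} + 128\right) 290 + 8}{3} = - \frac{\frac{257}{2} \cdot 290 + 8}{3} = - \frac{37265 + 8}{3} = \left(- \frac{1}{3}\right) 37273 = - \frac{37273}{3} \approx -12424.0$)
$\frac{m}{265753} + \frac{283956}{k} = - \frac{37273}{3 \cdot 265753} + \frac{283956}{-100235} = \left(- \frac{37273}{3}\right) \frac{1}{265753} + 283956 \left(- \frac{1}{100235}\right) = - \frac{37273}{797259} - \frac{283956}{100235} = - \frac{230122535759}{79913255865}$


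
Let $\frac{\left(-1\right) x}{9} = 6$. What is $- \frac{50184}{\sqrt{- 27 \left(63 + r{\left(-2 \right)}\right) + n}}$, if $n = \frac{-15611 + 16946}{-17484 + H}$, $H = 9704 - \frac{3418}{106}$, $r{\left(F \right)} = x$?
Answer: $\frac{8364 i \sqrt{41688383616438}}{16780777} \approx 3218.2 i$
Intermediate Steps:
$x = -54$ ($x = \left(-9\right) 6 = -54$)
$r{\left(F \right)} = -54$
$H = \frac{512603}{53}$ ($H = 9704 - 3418 \cdot \frac{1}{106} = 9704 - \frac{1709}{53} = \frac{512603}{53} \approx 9671.8$)
$n = - \frac{70755}{414049}$ ($n = \frac{-15611 + 16946}{-17484 + \frac{512603}{53}} = \frac{1335}{- \frac{414049}{53}} = 1335 \left(- \frac{53}{414049}\right) = - \frac{70755}{414049} \approx -0.17089$)
$- \frac{50184}{\sqrt{- 27 \left(63 + r{\left(-2 \right)}\right) + n}} = - \frac{50184}{\sqrt{- 27 \left(63 - 54\right) - \frac{70755}{414049}}} = - \frac{50184}{\sqrt{\left(-27\right) 9 - \frac{70755}{414049}}} = - \frac{50184}{\sqrt{-243 - \frac{70755}{414049}}} = - \frac{50184}{\sqrt{- \frac{100684662}{414049}}} = - \frac{50184}{\frac{1}{414049} i \sqrt{41688383616438}} = - 50184 \left(- \frac{i \sqrt{41688383616438}}{100684662}\right) = \frac{8364 i \sqrt{41688383616438}}{16780777}$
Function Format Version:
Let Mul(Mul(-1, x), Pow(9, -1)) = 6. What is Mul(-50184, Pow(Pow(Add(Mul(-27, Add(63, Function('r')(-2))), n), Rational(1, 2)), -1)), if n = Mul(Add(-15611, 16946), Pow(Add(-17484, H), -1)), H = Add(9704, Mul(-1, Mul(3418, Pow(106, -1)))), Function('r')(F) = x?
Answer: Mul(Rational(8364, 16780777), I, Pow(41688383616438, Rational(1, 2))) ≈ Mul(3218.2, I)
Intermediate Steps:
x = -54 (x = Mul(-9, 6) = -54)
Function('r')(F) = -54
H = Rational(512603, 53) (H = Add(9704, Mul(-1, Mul(3418, Rational(1, 106)))) = Add(9704, Mul(-1, Rational(1709, 53))) = Add(9704, Rational(-1709, 53)) = Rational(512603, 53) ≈ 9671.8)
n = Rational(-70755, 414049) (n = Mul(Add(-15611, 16946), Pow(Add(-17484, Rational(512603, 53)), -1)) = Mul(1335, Pow(Rational(-414049, 53), -1)) = Mul(1335, Rational(-53, 414049)) = Rational(-70755, 414049) ≈ -0.17089)
Mul(-50184, Pow(Pow(Add(Mul(-27, Add(63, Function('r')(-2))), n), Rational(1, 2)), -1)) = Mul(-50184, Pow(Pow(Add(Mul(-27, Add(63, -54)), Rational(-70755, 414049)), Rational(1, 2)), -1)) = Mul(-50184, Pow(Pow(Add(Mul(-27, 9), Rational(-70755, 414049)), Rational(1, 2)), -1)) = Mul(-50184, Pow(Pow(Add(-243, Rational(-70755, 414049)), Rational(1, 2)), -1)) = Mul(-50184, Pow(Pow(Rational(-100684662, 414049), Rational(1, 2)), -1)) = Mul(-50184, Pow(Mul(Rational(1, 414049), I, Pow(41688383616438, Rational(1, 2))), -1)) = Mul(-50184, Mul(Rational(-1, 100684662), I, Pow(41688383616438, Rational(1, 2)))) = Mul(Rational(8364, 16780777), I, Pow(41688383616438, Rational(1, 2)))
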